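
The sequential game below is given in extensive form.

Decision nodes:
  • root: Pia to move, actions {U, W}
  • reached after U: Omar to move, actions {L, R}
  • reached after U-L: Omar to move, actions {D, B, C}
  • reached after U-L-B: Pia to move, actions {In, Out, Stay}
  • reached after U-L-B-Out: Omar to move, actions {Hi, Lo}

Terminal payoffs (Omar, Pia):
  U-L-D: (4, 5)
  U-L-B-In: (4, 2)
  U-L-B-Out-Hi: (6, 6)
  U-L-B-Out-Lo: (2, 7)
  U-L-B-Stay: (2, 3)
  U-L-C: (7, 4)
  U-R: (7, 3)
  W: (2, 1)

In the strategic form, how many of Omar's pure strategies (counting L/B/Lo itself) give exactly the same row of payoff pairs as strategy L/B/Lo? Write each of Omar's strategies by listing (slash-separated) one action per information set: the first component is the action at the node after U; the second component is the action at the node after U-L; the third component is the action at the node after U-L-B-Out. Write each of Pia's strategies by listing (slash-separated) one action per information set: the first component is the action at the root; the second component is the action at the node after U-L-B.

Row for L/B/Lo (columns U/In, U/Out, U/Stay, W/In, W/Out, W/Stay): (4,2) (2,7) (2,3) (2,1) (2,1) (2,1).
Every one of Omar's information sets is on the play path for some reply by Pia when Omar follows L/B/Lo.
Changing the action at any of them therefore changes at least one column, so only L/B/Lo itself gives this row.

1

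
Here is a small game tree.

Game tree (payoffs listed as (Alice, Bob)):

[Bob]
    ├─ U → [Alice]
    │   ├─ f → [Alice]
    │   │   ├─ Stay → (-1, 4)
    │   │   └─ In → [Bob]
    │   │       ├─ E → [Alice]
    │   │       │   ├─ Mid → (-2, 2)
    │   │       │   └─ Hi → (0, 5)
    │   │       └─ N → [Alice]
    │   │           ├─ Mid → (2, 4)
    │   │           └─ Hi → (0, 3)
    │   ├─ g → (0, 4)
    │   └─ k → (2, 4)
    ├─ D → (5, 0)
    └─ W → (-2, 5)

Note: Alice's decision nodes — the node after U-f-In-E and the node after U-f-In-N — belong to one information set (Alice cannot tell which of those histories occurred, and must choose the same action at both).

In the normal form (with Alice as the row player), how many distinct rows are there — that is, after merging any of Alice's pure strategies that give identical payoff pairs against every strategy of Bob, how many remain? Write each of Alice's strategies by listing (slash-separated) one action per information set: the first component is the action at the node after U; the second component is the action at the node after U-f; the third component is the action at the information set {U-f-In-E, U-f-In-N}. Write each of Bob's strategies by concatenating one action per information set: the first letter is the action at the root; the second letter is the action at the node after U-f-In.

5

Alice has 12 pure strategies: f/Stay/Mid, f/Stay/Hi, f/In/Mid, f/In/Hi, g/Stay/Mid, g/Stay/Hi, g/In/Mid, g/In/Hi, k/Stay/Mid, k/Stay/Hi, k/In/Mid, k/In/Hi. Columns: UE, UN, DE, DN, WE, WN.
{f/Stay/Mid, f/Stay/Hi} → row (-1,4) (-1,4) (5,0) (5,0) (-2,5) (-2,5)
{f/In/Mid} → row (-2,2) (2,4) (5,0) (5,0) (-2,5) (-2,5)
{f/In/Hi} → row (0,5) (0,3) (5,0) (5,0) (-2,5) (-2,5)
{g/Stay/Mid, g/Stay/Hi, g/In/Mid, g/In/Hi} → row (0,4) (0,4) (5,0) (5,0) (-2,5) (-2,5)
{k/Stay/Mid, k/Stay/Hi, k/In/Mid, k/In/Hi} → row (2,4) (2,4) (5,0) (5,0) (-2,5) (-2,5)
That's 5 distinct rows out of 12 strategies.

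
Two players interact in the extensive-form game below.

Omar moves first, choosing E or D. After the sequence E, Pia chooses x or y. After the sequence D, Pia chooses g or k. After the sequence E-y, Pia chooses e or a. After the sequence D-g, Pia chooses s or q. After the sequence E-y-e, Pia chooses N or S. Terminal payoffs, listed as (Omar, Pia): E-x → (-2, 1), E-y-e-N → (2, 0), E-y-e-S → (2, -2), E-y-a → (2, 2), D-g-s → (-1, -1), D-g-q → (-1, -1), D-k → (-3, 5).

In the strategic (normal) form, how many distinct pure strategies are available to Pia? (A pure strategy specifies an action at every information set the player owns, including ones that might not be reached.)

Pia owns the node after E with actions {x, y} — two choices.
Pia owns the node after D with actions {g, k} — two choices.
Pia owns the node after E-y with actions {e, a} — two choices.
Pia owns the node after D-g with actions {s, q} — two choices.
Pia owns the node after E-y-e with actions {N, S} — two choices.
A pure strategy fixes one action at each information set independently, so the count is the product 2 × 2 × 2 × 2 × 2 = 32.

32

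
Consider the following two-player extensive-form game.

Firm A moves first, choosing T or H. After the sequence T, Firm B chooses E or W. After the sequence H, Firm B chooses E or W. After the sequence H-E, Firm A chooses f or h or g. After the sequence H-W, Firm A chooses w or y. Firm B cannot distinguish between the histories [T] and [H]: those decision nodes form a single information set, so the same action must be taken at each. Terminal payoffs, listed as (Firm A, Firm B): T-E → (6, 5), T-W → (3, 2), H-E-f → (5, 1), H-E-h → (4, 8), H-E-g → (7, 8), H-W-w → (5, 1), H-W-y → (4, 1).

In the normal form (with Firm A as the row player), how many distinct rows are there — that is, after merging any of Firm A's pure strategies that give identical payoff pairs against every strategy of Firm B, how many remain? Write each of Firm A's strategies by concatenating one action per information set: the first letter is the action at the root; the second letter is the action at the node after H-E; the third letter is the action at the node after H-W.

7

Firm A has 12 pure strategies: Tfw, Tfy, Thw, Thy, Tgw, Tgy, Hfw, Hfy, Hhw, Hhy, Hgw, Hgy. Columns: E, W.
{Tfw, Tfy, Thw, Thy, Tgw, Tgy} → row (6,5) (3,2)
{Hfw} → row (5,1) (5,1)
{Hfy} → row (5,1) (4,1)
{Hhw} → row (4,8) (5,1)
{Hhy} → row (4,8) (4,1)
{Hgw} → row (7,8) (5,1)
{Hgy} → row (7,8) (4,1)
That's 7 distinct rows out of 12 strategies.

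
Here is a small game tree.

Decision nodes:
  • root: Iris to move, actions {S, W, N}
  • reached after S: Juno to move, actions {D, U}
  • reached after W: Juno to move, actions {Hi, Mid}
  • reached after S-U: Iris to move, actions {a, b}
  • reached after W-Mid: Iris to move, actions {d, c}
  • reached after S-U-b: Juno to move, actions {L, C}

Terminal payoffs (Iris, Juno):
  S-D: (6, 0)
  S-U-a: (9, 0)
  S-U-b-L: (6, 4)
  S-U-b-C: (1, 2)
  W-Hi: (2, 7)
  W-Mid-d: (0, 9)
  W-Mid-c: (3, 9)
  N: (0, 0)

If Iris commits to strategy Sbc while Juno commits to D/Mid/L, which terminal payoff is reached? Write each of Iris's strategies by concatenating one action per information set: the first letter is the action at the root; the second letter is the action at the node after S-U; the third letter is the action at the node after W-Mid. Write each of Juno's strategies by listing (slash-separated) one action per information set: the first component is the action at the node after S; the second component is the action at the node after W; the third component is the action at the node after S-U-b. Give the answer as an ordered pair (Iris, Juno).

Trace the play path from the root:
  Iris plays S
  Juno plays D at [S]
→ terminal payoff (6, 0).
(Iris's choice at the node after S-U is never reached on this path, so it doesn't affect the outcome.)

(6, 0)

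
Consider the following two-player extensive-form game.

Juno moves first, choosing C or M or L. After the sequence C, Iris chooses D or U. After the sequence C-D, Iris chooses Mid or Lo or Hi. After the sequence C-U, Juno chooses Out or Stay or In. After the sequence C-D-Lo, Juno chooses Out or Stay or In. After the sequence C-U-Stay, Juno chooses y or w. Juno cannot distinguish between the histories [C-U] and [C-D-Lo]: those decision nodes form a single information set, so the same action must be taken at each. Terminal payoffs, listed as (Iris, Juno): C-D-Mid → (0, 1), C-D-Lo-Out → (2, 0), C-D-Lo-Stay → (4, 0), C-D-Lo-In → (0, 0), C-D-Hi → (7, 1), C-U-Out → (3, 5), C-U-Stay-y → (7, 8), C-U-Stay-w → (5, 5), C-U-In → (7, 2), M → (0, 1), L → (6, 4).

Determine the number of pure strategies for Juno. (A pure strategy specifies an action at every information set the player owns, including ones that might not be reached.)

Juno owns the root with actions {C, M, L} — three choices.
Juno owns the information set {C-U, C-D-Lo} with actions {Out, Stay, In} — three choices.
Juno owns the node after C-U-Stay with actions {y, w} — two choices.
A pure strategy fixes one action at each information set independently, so the count is the product 3 × 3 × 2 = 18.
(For reference, Iris has 6 pure strategies, giving a 18×6 normal-form matrix.)

18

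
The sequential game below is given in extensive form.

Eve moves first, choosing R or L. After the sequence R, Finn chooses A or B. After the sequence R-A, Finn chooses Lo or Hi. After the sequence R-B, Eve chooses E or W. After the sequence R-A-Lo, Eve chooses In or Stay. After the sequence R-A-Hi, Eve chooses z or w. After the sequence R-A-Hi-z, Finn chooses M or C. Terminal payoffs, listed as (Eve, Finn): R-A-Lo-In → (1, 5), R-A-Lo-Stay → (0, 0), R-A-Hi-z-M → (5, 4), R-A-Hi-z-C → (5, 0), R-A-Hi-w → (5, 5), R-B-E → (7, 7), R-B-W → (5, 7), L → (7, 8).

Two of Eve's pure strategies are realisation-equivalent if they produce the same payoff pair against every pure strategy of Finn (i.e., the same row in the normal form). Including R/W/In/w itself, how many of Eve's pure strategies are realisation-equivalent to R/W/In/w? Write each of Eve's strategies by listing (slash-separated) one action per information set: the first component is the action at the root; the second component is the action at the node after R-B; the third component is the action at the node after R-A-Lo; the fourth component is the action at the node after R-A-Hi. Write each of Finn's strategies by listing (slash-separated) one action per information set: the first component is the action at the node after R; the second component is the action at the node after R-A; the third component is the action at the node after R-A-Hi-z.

Row for R/W/In/w (columns A/Lo/M, A/Lo/C, A/Hi/M, A/Hi/C, B/Lo/M, B/Lo/C, B/Hi/M, B/Hi/C): (1,5) (1,5) (5,5) (5,5) (5,7) (5,7) (5,7) (5,7).
Every one of Eve's information sets is on the play path for some reply by Finn when Eve follows R/W/In/w.
Changing the action at any of them therefore changes at least one column, so only R/W/In/w itself gives this row.

1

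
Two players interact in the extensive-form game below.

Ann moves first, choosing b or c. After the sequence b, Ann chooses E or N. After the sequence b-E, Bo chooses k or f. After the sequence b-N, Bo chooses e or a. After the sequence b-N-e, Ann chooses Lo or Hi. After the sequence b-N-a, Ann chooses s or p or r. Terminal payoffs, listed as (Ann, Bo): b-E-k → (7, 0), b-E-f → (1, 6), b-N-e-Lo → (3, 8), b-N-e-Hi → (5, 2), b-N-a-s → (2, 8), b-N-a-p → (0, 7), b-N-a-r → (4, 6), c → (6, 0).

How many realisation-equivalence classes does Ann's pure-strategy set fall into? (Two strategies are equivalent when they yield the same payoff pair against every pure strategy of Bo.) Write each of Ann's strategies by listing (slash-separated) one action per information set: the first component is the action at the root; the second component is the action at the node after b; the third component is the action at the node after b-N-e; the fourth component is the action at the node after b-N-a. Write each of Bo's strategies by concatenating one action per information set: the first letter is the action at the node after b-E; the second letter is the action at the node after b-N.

8

Ann has 24 pure strategies: b/E/Lo/s, b/E/Lo/p, b/E/Lo/r, b/E/Hi/s, b/E/Hi/p, b/E/Hi/r, b/N/Lo/s, b/N/Lo/p, b/N/Lo/r, b/N/Hi/s, b/N/Hi/p, b/N/Hi/r, c/E/Lo/s, c/E/Lo/p, c/E/Lo/r, c/E/Hi/s, c/E/Hi/p, c/E/Hi/r, c/N/Lo/s, c/N/Lo/p, c/N/Lo/r, c/N/Hi/s, c/N/Hi/p, c/N/Hi/r. Columns: ke, ka, fe, fa.
{b/E/Lo/s, b/E/Lo/p, b/E/Lo/r, b/E/Hi/s, b/E/Hi/p, b/E/Hi/r} → row (7,0) (7,0) (1,6) (1,6)
{b/N/Lo/s} → row (3,8) (2,8) (3,8) (2,8)
{b/N/Lo/p} → row (3,8) (0,7) (3,8) (0,7)
{b/N/Lo/r} → row (3,8) (4,6) (3,8) (4,6)
{b/N/Hi/s} → row (5,2) (2,8) (5,2) (2,8)
{b/N/Hi/p} → row (5,2) (0,7) (5,2) (0,7)
{b/N/Hi/r} → row (5,2) (4,6) (5,2) (4,6)
{c/E/Lo/s, c/E/Lo/p, c/E/Lo/r, c/E/Hi/s, c/E/Hi/p, c/E/Hi/r, c/N/Lo/s, c/N/Lo/p, c/N/Lo/r, c/N/Hi/s, c/N/Hi/p, c/N/Hi/r} → row (6,0) (6,0) (6,0) (6,0)
That's 8 distinct rows out of 24 strategies.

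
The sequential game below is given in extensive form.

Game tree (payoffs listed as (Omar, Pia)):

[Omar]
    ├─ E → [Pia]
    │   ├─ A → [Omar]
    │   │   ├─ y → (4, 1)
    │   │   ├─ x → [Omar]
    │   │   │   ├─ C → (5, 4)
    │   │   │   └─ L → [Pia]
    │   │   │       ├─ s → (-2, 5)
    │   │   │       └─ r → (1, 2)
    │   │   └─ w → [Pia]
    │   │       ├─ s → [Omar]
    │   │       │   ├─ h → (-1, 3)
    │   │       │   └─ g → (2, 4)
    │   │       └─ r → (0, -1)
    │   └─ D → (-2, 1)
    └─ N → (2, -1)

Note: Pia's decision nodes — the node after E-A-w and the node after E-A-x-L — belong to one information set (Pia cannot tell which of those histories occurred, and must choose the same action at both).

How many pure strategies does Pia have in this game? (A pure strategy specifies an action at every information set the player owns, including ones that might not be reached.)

4

Pia owns the node after E with actions {A, D} — two choices.
Pia owns the information set {E-A-w, E-A-x-L} with actions {s, r} — two choices.
A pure strategy fixes one action at each information set independently, so the count is the product 2 × 2 = 4.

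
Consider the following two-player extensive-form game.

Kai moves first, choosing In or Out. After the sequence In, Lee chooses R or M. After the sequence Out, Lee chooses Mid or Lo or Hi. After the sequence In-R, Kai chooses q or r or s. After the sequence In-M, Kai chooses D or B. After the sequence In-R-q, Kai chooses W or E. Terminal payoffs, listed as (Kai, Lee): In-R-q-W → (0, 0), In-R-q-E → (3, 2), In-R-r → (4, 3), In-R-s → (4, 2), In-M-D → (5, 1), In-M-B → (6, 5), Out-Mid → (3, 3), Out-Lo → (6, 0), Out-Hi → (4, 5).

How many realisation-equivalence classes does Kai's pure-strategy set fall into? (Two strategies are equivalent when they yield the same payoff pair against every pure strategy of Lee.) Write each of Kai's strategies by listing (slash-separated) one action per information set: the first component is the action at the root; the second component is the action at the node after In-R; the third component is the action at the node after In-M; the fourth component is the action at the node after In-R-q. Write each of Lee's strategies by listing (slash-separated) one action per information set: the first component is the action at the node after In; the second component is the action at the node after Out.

9

Kai has 24 pure strategies: In/q/D/W, In/q/D/E, In/q/B/W, In/q/B/E, In/r/D/W, In/r/D/E, In/r/B/W, In/r/B/E, In/s/D/W, In/s/D/E, In/s/B/W, In/s/B/E, Out/q/D/W, Out/q/D/E, Out/q/B/W, Out/q/B/E, Out/r/D/W, Out/r/D/E, Out/r/B/W, Out/r/B/E, Out/s/D/W, Out/s/D/E, Out/s/B/W, Out/s/B/E. Columns: R/Mid, R/Lo, R/Hi, M/Mid, M/Lo, M/Hi.
{In/q/D/W} → row (0,0) (0,0) (0,0) (5,1) (5,1) (5,1)
{In/q/D/E} → row (3,2) (3,2) (3,2) (5,1) (5,1) (5,1)
{In/q/B/W} → row (0,0) (0,0) (0,0) (6,5) (6,5) (6,5)
{In/q/B/E} → row (3,2) (3,2) (3,2) (6,5) (6,5) (6,5)
{In/r/D/W, In/r/D/E} → row (4,3) (4,3) (4,3) (5,1) (5,1) (5,1)
{In/r/B/W, In/r/B/E} → row (4,3) (4,3) (4,3) (6,5) (6,5) (6,5)
{In/s/D/W, In/s/D/E} → row (4,2) (4,2) (4,2) (5,1) (5,1) (5,1)
{In/s/B/W, In/s/B/E} → row (4,2) (4,2) (4,2) (6,5) (6,5) (6,5)
{Out/q/D/W, Out/q/D/E, Out/q/B/W, Out/q/B/E, Out/r/D/W, Out/r/D/E, Out/r/B/W, Out/r/B/E, Out/s/D/W, Out/s/D/E, Out/s/B/W, Out/s/B/E} → row (3,3) (6,0) (4,5) (3,3) (6,0) (4,5)
That's 9 distinct rows out of 24 strategies.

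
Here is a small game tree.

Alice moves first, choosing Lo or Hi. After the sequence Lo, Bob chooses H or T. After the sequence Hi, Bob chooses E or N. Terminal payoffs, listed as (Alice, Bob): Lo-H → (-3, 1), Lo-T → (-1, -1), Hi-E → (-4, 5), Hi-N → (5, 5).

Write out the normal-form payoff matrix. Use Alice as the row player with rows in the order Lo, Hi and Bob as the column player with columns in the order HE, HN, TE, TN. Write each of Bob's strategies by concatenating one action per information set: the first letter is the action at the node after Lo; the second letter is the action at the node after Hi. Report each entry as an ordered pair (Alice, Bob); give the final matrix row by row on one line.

           HE       HN       TE       TN
  Lo   (-3,1)   (-3,1)  (-1,-1)  (-1,-1)
  Hi   (-4,5)    (5,5)   (-4,5)    (5,5)

Lo: (-3,1) (-3,1) (-1,-1) (-1,-1) | Hi: (-4,5) (5,5) (-4,5) (5,5)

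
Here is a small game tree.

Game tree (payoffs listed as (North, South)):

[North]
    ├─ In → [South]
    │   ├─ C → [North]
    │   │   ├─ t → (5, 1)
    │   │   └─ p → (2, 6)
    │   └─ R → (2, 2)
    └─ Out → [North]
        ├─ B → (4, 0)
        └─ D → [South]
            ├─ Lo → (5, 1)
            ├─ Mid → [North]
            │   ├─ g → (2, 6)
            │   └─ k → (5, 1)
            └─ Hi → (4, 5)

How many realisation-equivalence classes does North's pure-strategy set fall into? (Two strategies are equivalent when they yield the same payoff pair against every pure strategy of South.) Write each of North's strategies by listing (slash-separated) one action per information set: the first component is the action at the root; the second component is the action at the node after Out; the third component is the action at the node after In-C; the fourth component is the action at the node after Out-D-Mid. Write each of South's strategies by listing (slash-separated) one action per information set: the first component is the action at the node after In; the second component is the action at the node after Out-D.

5

North has 16 pure strategies: In/B/t/g, In/B/t/k, In/B/p/g, In/B/p/k, In/D/t/g, In/D/t/k, In/D/p/g, In/D/p/k, Out/B/t/g, Out/B/t/k, Out/B/p/g, Out/B/p/k, Out/D/t/g, Out/D/t/k, Out/D/p/g, Out/D/p/k. Columns: C/Lo, C/Mid, C/Hi, R/Lo, R/Mid, R/Hi.
{In/B/t/g, In/B/t/k, In/D/t/g, In/D/t/k} → row (5,1) (5,1) (5,1) (2,2) (2,2) (2,2)
{In/B/p/g, In/B/p/k, In/D/p/g, In/D/p/k} → row (2,6) (2,6) (2,6) (2,2) (2,2) (2,2)
{Out/B/t/g, Out/B/t/k, Out/B/p/g, Out/B/p/k} → row (4,0) (4,0) (4,0) (4,0) (4,0) (4,0)
{Out/D/t/g, Out/D/p/g} → row (5,1) (2,6) (4,5) (5,1) (2,6) (4,5)
{Out/D/t/k, Out/D/p/k} → row (5,1) (5,1) (4,5) (5,1) (5,1) (4,5)
That's 5 distinct rows out of 16 strategies.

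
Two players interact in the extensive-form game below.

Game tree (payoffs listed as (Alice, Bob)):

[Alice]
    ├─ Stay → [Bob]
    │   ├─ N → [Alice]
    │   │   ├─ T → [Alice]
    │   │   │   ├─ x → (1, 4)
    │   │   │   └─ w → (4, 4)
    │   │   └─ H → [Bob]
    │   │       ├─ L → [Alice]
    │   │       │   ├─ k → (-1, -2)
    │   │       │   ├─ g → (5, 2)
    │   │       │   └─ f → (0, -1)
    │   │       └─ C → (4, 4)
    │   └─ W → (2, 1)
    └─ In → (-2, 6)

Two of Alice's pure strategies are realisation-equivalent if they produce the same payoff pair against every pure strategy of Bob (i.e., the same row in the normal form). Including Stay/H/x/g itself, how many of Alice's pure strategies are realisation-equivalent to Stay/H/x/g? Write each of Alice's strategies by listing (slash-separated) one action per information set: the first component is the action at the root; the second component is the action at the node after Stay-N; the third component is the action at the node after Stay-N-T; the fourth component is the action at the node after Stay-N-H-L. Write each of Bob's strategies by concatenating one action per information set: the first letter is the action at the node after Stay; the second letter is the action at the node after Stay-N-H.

2

Row for Stay/H/x/g (columns NL, NC, WL, WC): (5,2) (4,4) (2,1) (2,1).
Under Stay/H/x/g, Alice's choice at the node after Stay-N-T can never be reached regardless of what Bob does, so varying those choices leaves every outcome unchanged.
Holding the reachable choices fixed and varying the unreachable one freely already gives 2 equivalent strategies.
No other strategy reproduces this row, so those 2 are the full class: Stay/H/x/g, Stay/H/w/g.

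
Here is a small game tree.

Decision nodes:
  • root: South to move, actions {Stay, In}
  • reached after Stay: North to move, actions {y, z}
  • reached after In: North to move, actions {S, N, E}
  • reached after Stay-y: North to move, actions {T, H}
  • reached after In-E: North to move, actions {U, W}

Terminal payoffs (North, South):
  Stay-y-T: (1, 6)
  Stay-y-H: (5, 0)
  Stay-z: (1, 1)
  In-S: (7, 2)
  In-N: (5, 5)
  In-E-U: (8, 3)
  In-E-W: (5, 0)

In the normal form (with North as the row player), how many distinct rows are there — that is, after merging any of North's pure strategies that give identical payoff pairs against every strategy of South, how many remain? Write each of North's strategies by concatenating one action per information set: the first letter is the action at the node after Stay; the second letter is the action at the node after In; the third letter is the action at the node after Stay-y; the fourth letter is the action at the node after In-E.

12

North has 24 pure strategies: ySTU, ySTW, ySHU, ySHW, yNTU, yNTW, yNHU, yNHW, yETU, yETW, yEHU, yEHW, zSTU, zSTW, zSHU, zSHW, zNTU, zNTW, zNHU, zNHW, zETU, zETW, zEHU, zEHW. Columns: Stay, In.
{ySTU, ySTW} → row (1,6) (7,2)
{ySHU, ySHW} → row (5,0) (7,2)
{yNTU, yNTW} → row (1,6) (5,5)
{yNHU, yNHW} → row (5,0) (5,5)
{yETU} → row (1,6) (8,3)
{yETW} → row (1,6) (5,0)
{yEHU} → row (5,0) (8,3)
{yEHW} → row (5,0) (5,0)
{zSTU, zSTW, zSHU, zSHW} → row (1,1) (7,2)
{zNTU, zNTW, zNHU, zNHW} → row (1,1) (5,5)
{zETU, zEHU} → row (1,1) (8,3)
{zETW, zEHW} → row (1,1) (5,0)
That's 12 distinct rows out of 24 strategies.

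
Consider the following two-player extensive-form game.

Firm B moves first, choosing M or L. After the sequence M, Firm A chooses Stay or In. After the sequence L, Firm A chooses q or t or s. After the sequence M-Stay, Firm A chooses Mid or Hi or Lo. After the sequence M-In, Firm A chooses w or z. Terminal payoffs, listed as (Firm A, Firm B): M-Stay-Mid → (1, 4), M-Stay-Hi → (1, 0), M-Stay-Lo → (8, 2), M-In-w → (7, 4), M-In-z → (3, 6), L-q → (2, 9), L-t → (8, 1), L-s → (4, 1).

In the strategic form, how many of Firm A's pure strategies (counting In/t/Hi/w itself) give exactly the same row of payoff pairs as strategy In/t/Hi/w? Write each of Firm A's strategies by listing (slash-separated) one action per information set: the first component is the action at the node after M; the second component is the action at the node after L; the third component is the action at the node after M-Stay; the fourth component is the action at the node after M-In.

3

Row for In/t/Hi/w (columns M, L): (7,4) (8,1).
Under In/t/Hi/w, Firm A's choice at the node after M-Stay can never be reached regardless of what Firm B does, so varying those choices leaves every outcome unchanged.
Holding the reachable choices fixed and varying the unreachable one freely already gives 3 equivalent strategies.
No other strategy reproduces this row, so those 3 are the full class: In/t/Mid/w, In/t/Hi/w, In/t/Lo/w.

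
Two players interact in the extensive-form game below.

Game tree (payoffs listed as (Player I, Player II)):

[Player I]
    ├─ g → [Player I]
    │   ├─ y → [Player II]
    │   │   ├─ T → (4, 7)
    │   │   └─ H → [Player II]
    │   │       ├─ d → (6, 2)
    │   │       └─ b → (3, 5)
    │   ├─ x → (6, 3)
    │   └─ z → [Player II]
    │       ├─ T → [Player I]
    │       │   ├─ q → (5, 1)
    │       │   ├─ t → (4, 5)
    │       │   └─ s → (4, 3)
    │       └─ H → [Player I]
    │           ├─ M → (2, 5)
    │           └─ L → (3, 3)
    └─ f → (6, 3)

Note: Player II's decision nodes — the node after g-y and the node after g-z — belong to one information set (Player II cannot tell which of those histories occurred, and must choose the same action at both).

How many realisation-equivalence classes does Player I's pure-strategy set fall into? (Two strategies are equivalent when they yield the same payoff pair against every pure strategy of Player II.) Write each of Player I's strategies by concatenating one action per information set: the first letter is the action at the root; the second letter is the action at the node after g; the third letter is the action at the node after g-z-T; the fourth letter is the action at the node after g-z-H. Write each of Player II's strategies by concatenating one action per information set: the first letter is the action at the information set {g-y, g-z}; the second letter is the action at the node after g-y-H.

8

Player I has 36 pure strategies: gyqM, gyqL, gytM, gytL, gysM, gysL, gxqM, gxqL, gxtM, gxtL, gxsM, gxsL, gzqM, gzqL, gztM, gztL, gzsM, gzsL, fyqM, fyqL, fytM, fytL, fysM, fysL, fxqM, fxqL, fxtM, fxtL, fxsM, fxsL, fzqM, fzqL, fztM, fztL, fzsM, fzsL. Columns: Td, Tb, Hd, Hb.
{gyqM, gyqL, gytM, gytL, gysM, gysL} → row (4,7) (4,7) (6,2) (3,5)
{gxqM, gxqL, gxtM, gxtL, gxsM, gxsL, fyqM, fyqL, fytM, fytL, fysM, fysL, fxqM, fxqL, fxtM, fxtL, fxsM, fxsL, fzqM, fzqL, fztM, fztL, fzsM, fzsL} → row (6,3) (6,3) (6,3) (6,3)
{gzqM} → row (5,1) (5,1) (2,5) (2,5)
{gzqL} → row (5,1) (5,1) (3,3) (3,3)
{gztM} → row (4,5) (4,5) (2,5) (2,5)
{gztL} → row (4,5) (4,5) (3,3) (3,3)
{gzsM} → row (4,3) (4,3) (2,5) (2,5)
{gzsL} → row (4,3) (4,3) (3,3) (3,3)
That's 8 distinct rows out of 36 strategies.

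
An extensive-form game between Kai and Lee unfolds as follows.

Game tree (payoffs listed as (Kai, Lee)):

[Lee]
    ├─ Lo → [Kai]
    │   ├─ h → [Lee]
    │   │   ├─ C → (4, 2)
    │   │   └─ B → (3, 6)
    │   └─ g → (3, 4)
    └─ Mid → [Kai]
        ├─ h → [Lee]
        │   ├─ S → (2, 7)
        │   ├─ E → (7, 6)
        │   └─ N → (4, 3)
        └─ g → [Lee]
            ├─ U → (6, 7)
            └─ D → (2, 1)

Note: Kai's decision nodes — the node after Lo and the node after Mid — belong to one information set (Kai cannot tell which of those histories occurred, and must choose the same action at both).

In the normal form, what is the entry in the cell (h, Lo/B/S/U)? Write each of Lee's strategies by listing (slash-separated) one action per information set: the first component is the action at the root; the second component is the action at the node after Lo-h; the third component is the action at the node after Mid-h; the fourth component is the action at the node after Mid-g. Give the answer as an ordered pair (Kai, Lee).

(3, 6)

Trace the play path from the root:
  Lee plays Lo
  Kai plays h at [Lo]
  Lee plays B at [Lo-h]
→ terminal payoff (3, 6).
(Lee's choice at the node after Mid-h is never reached on this path, so it doesn't affect the outcome.)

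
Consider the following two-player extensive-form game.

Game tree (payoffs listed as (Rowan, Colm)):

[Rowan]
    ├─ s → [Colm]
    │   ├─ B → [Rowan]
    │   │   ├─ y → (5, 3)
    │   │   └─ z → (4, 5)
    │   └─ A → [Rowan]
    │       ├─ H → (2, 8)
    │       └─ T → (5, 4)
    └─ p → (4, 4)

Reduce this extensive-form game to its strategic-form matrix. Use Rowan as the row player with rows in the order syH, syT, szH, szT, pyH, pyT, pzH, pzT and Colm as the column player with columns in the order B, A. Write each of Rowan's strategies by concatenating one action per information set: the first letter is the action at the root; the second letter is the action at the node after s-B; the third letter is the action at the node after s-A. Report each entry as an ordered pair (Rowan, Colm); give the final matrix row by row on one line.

syH: (5,3) (2,8) | syT: (5,3) (5,4) | szH: (4,5) (2,8) | szT: (4,5) (5,4) | pyH: (4,4) (4,4) | pyT: (4,4) (4,4) | pzH: (4,4) (4,4) | pzT: (4,4) (4,4)

            B        A
 syH    (5,3)    (2,8)
 syT    (5,3)    (5,4)
 szH    (4,5)    (2,8)
 szT    (4,5)    (5,4)
 pyH    (4,4)    (4,4)
 pyT    (4,4)    (4,4)
 pzH    (4,4)    (4,4)
 pzT    (4,4)    (4,4)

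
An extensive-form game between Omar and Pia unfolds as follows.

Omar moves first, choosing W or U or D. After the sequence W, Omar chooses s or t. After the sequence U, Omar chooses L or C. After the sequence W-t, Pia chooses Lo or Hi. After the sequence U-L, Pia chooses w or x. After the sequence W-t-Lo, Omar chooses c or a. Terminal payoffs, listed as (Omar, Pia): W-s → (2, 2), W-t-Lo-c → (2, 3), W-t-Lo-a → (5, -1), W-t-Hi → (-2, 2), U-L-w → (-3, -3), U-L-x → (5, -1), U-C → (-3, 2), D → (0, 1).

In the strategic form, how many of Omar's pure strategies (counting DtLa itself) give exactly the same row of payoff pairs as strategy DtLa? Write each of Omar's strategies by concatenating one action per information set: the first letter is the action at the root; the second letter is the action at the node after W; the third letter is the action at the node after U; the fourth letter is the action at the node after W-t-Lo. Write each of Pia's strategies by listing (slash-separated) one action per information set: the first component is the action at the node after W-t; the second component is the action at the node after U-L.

Row for DtLa (columns Lo/w, Lo/x, Hi/w, Hi/x): (0,1) (0,1) (0,1) (0,1).
Under DtLa, Omar's choice at the node after W and at the node after U and at the node after W-t-Lo can never be reached regardless of what Pia does, so varying those choices leaves every outcome unchanged.
Holding the reachable choices fixed and varying the unreachable ones freely already gives 2 × 2 × 2 = 8 equivalent strategies.
No other strategy reproduces this row, so those 8 are the full class: DsLc, DsLa, DsCc, DsCa, DtLc, DtLa, DtCc, DtCa.

8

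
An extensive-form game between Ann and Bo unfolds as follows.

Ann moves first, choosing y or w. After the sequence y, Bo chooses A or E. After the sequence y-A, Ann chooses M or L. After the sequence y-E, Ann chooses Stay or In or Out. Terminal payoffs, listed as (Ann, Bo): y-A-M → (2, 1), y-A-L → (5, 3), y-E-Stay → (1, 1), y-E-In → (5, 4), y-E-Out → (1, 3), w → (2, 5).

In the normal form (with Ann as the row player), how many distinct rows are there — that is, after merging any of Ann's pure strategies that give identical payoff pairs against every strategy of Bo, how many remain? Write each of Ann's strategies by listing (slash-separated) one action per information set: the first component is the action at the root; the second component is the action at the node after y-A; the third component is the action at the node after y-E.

Ann has 12 pure strategies: y/M/Stay, y/M/In, y/M/Out, y/L/Stay, y/L/In, y/L/Out, w/M/Stay, w/M/In, w/M/Out, w/L/Stay, w/L/In, w/L/Out. Columns: A, E.
{y/M/Stay} → row (2,1) (1,1)
{y/M/In} → row (2,1) (5,4)
{y/M/Out} → row (2,1) (1,3)
{y/L/Stay} → row (5,3) (1,1)
{y/L/In} → row (5,3) (5,4)
{y/L/Out} → row (5,3) (1,3)
{w/M/Stay, w/M/In, w/M/Out, w/L/Stay, w/L/In, w/L/Out} → row (2,5) (2,5)
That's 7 distinct rows out of 12 strategies.

7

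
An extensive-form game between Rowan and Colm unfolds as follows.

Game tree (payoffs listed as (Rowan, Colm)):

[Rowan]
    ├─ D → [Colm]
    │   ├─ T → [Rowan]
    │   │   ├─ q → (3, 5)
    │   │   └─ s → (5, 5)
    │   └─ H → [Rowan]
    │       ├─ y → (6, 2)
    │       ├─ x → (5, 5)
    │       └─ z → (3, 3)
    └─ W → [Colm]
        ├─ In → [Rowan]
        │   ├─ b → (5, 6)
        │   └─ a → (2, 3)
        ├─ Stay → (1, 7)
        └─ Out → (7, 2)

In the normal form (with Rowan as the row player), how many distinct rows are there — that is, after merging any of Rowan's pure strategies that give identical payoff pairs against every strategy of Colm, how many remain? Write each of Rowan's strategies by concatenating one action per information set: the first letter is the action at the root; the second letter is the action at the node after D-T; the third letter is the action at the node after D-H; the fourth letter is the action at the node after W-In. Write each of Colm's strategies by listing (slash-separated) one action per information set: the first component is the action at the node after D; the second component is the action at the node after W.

8

Rowan has 24 pure strategies: Dqyb, Dqya, Dqxb, Dqxa, Dqzb, Dqza, Dsyb, Dsya, Dsxb, Dsxa, Dszb, Dsza, Wqyb, Wqya, Wqxb, Wqxa, Wqzb, Wqza, Wsyb, Wsya, Wsxb, Wsxa, Wszb, Wsza. Columns: T/In, T/Stay, T/Out, H/In, H/Stay, H/Out.
{Dqyb, Dqya} → row (3,5) (3,5) (3,5) (6,2) (6,2) (6,2)
{Dqxb, Dqxa} → row (3,5) (3,5) (3,5) (5,5) (5,5) (5,5)
{Dqzb, Dqza} → row (3,5) (3,5) (3,5) (3,3) (3,3) (3,3)
{Dsyb, Dsya} → row (5,5) (5,5) (5,5) (6,2) (6,2) (6,2)
{Dsxb, Dsxa} → row (5,5) (5,5) (5,5) (5,5) (5,5) (5,5)
{Dszb, Dsza} → row (5,5) (5,5) (5,5) (3,3) (3,3) (3,3)
{Wqyb, Wqxb, Wqzb, Wsyb, Wsxb, Wszb} → row (5,6) (1,7) (7,2) (5,6) (1,7) (7,2)
{Wqya, Wqxa, Wqza, Wsya, Wsxa, Wsza} → row (2,3) (1,7) (7,2) (2,3) (1,7) (7,2)
That's 8 distinct rows out of 24 strategies.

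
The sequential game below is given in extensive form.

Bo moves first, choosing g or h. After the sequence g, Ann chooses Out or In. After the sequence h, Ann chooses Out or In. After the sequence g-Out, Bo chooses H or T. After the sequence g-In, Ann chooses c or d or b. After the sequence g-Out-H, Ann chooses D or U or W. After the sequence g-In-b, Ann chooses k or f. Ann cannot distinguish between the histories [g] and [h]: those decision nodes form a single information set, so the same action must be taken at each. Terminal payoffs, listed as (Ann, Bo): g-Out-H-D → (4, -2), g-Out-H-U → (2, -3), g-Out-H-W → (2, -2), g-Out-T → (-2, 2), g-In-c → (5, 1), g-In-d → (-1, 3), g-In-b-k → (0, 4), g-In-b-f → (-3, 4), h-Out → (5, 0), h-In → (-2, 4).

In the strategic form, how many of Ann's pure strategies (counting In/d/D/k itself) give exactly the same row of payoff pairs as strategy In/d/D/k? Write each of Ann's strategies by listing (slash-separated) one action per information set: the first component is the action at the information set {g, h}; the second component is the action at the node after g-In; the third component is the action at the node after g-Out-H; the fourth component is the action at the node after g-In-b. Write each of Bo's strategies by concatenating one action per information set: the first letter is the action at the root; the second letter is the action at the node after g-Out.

6

Row for In/d/D/k (columns gH, gT, hH, hT): (-1,3) (-1,3) (-2,4) (-2,4).
Under In/d/D/k, Ann's choice at the node after g-Out-H and at the node after g-In-b can never be reached regardless of what Bo does, so varying those choices leaves every outcome unchanged.
Holding the reachable choices fixed and varying the unreachable ones freely already gives 3 × 2 = 6 equivalent strategies.
No other strategy reproduces this row, so those 6 are the full class: In/d/D/k, In/d/D/f, In/d/U/k, In/d/U/f, In/d/W/k, In/d/W/f.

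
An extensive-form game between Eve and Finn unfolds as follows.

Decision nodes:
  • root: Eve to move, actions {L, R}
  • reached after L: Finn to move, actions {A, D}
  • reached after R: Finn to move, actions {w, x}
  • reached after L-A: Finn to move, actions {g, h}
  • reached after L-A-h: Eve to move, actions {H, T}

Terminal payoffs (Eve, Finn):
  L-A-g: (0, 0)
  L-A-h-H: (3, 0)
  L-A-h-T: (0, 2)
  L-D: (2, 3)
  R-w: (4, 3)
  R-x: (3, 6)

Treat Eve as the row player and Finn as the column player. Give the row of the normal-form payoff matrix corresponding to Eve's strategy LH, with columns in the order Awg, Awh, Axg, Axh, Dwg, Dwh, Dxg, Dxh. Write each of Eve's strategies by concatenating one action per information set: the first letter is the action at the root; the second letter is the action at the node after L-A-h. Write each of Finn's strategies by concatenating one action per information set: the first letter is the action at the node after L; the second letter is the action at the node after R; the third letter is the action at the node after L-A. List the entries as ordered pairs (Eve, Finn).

vs Awg: Eve plays L → Finn plays A at [L] → Finn plays g at [L-A] → (0, 0)
vs Awh: Eve plays L → Finn plays A at [L] → Finn plays h at [L-A] → Eve plays H at [L-A-h] → (3, 0)
vs Axg: Eve plays L → Finn plays A at [L] → Finn plays g at [L-A] → (0, 0)
vs Axh: Eve plays L → Finn plays A at [L] → Finn plays h at [L-A] → Eve plays H at [L-A-h] → (3, 0)
vs Dwg: Eve plays L → Finn plays D at [L] → (2, 3)
vs Dwh: Eve plays L → Finn plays D at [L] → (2, 3)
vs Dxg: Eve plays L → Finn plays D at [L] → (2, 3)
vs Dxh: Eve plays L → Finn plays D at [L] → (2, 3)

(0,0) (3,0) (0,0) (3,0) (2,3) (2,3) (2,3) (2,3)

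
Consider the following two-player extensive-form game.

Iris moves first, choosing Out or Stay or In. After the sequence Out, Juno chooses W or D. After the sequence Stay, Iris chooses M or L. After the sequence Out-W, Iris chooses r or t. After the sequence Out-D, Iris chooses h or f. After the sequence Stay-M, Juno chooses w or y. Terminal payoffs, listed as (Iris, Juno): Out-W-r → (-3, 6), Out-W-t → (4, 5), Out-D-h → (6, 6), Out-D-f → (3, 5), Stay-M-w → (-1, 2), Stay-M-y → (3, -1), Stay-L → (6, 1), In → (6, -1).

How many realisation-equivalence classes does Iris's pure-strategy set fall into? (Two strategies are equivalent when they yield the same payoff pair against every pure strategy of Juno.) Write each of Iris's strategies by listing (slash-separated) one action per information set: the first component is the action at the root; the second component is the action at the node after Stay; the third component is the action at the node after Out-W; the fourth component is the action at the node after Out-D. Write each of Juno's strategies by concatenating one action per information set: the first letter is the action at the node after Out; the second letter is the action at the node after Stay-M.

Iris has 24 pure strategies: Out/M/r/h, Out/M/r/f, Out/M/t/h, Out/M/t/f, Out/L/r/h, Out/L/r/f, Out/L/t/h, Out/L/t/f, Stay/M/r/h, Stay/M/r/f, Stay/M/t/h, Stay/M/t/f, Stay/L/r/h, Stay/L/r/f, Stay/L/t/h, Stay/L/t/f, In/M/r/h, In/M/r/f, In/M/t/h, In/M/t/f, In/L/r/h, In/L/r/f, In/L/t/h, In/L/t/f. Columns: Ww, Wy, Dw, Dy.
{Out/M/r/h, Out/L/r/h} → row (-3,6) (-3,6) (6,6) (6,6)
{Out/M/r/f, Out/L/r/f} → row (-3,6) (-3,6) (3,5) (3,5)
{Out/M/t/h, Out/L/t/h} → row (4,5) (4,5) (6,6) (6,6)
{Out/M/t/f, Out/L/t/f} → row (4,5) (4,5) (3,5) (3,5)
{Stay/M/r/h, Stay/M/r/f, Stay/M/t/h, Stay/M/t/f} → row (-1,2) (3,-1) (-1,2) (3,-1)
{Stay/L/r/h, Stay/L/r/f, Stay/L/t/h, Stay/L/t/f} → row (6,1) (6,1) (6,1) (6,1)
{In/M/r/h, In/M/r/f, In/M/t/h, In/M/t/f, In/L/r/h, In/L/r/f, In/L/t/h, In/L/t/f} → row (6,-1) (6,-1) (6,-1) (6,-1)
That's 7 distinct rows out of 24 strategies.

7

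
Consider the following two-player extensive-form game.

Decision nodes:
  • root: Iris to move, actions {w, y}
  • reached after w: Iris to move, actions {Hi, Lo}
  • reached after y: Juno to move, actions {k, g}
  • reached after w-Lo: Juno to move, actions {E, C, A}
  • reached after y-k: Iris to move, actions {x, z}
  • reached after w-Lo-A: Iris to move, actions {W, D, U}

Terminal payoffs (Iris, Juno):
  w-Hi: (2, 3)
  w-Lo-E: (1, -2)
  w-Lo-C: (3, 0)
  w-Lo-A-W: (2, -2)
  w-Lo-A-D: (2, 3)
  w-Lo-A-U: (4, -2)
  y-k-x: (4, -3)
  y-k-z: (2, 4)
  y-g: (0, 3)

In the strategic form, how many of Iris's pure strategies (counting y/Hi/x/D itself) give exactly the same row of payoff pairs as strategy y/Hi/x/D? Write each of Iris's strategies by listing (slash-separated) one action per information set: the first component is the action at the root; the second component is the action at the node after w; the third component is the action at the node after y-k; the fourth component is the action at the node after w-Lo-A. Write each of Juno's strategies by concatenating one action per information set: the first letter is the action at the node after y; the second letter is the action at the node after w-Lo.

6

Row for y/Hi/x/D (columns kE, kC, kA, gE, gC, gA): (4,-3) (4,-3) (4,-3) (0,3) (0,3) (0,3).
Under y/Hi/x/D, Iris's choice at the node after w and at the node after w-Lo-A can never be reached regardless of what Juno does, so varying those choices leaves every outcome unchanged.
Holding the reachable choices fixed and varying the unreachable ones freely already gives 2 × 3 = 6 equivalent strategies.
No other strategy reproduces this row, so those 6 are the full class: y/Hi/x/W, y/Hi/x/D, y/Hi/x/U, y/Lo/x/W, y/Lo/x/D, y/Lo/x/U.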